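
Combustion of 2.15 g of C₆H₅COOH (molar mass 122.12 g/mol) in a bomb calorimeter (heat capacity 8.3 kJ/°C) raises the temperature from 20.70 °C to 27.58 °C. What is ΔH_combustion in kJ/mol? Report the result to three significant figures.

ΔH = -3240 kJ/mol

ΔT = 27.58 − 20.70 = 6.88 °C
q_cal = C_cal × ΔT = 8.3 × 6.88 = 57.104 kJ
n = 2.15 / 122.12 = 0.01761 mol
q_rxn = −q_cal = -57.104 kJ
ΔH = -57.104 / 0.01761 = -3243 kJ/mol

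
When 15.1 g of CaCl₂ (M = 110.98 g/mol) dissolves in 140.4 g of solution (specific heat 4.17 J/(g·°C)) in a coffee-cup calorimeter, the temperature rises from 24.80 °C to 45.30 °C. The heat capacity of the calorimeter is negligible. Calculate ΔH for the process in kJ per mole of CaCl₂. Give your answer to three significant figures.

ΔH = -88.2 kJ/mol

|ΔT| = |45.30 − 24.80| = 20.50 °C
|q_surr| = (140.4 × 4.17) × 20.50 = 585.468 × 20.50 = 12000 J
n(CaCl₂) = 15.1 / 110.98 = 0.1361 mol
Temperature rose, so q_rxn = −|q_surr| = -12.00 kJ
ΔH = q_rxn / n = -88.17 kJ/mol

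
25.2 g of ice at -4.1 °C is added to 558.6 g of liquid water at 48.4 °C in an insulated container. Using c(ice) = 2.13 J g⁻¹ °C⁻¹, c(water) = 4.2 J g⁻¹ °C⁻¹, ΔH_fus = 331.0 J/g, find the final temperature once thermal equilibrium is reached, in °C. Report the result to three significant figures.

T_f = 42.8 °C

Heat to bring ice to 0 °C and melt it: q₁ = 25.2×2.13×4.1 + 25.2×331.0 = 8561.3 J
Heat the water can supply cooling to 0 °C: 558.6×4.2×48.4 = 113552 J > q₁, so all ice melts.
Energy balance: 558.6×4.2×(48.4 − T) = 8561.3 + 25.2×4.2×(T − 0)
2346.12(48.4 − T) = 8561.3 + 105.84 T
113552 − 8561.3 = 2451.96 T
T = 104990.7 / 2451.96 = 42.82 °C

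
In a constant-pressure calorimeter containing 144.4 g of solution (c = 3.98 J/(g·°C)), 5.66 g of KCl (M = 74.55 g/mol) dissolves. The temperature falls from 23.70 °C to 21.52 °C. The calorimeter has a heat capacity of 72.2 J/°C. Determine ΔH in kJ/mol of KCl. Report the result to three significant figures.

|ΔT| = |21.52 − 23.70| = 2.18 °C
|q_surr| = (144.4 × 3.98 + 72.2) × 2.18 = 646.912 × 2.18 = 1410 J
n(KCl) = 5.66 / 74.55 = 0.07592 mol
Temperature fell, so q_rxn = +|q_surr| = 1.410 kJ
ΔH = q_rxn / n = 18.57 kJ/mol

ΔH = 18.6 kJ/mol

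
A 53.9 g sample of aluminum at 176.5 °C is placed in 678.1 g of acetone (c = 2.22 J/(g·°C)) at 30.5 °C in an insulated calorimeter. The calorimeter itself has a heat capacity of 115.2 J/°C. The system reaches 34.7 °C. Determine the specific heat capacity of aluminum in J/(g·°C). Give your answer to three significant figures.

q_gained = (678.1 × 2.22 + 115.2) × (34.7 − 30.5) = 6806.4 J
q_lost = 53.9 × c × (176.5 − 34.7) = 7643.02 c
Set equal: c = 6806.4 / 7643.02 = 0.891 J/(g·°C)

c = 0.891 J/(g·°C)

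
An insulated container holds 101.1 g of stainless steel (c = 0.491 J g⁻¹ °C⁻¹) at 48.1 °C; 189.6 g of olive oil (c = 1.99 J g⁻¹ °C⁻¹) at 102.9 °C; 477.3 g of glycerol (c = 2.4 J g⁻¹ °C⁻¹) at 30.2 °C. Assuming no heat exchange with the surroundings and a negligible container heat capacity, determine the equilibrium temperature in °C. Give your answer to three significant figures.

T_f = 48.2 °C

Σ mᵢcᵢ(T − Tᵢ) = 0  ⇒  T = Σ mᵢcᵢTᵢ / Σ mᵢcᵢ
Σ mᵢcᵢ = 101.1×0.491 + 189.6×1.99 + 477.3×2.4 = 1572.4641
Σ mᵢcᵢTᵢ = 49.6401×48.1 + 377.304×102.9 + 1145.52×30.2 = 75807
T = 75807 / 1572.4641 = 48.21 °C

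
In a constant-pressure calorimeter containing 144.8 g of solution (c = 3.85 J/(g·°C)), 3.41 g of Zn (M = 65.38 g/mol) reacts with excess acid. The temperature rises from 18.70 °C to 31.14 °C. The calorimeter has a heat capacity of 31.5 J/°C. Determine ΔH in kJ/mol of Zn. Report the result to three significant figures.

ΔH = -140 kJ/mol

|ΔT| = |31.14 − 18.70| = 12.44 °C
|q_surr| = (144.8 × 3.85 + 31.5) × 12.44 = 588.98 × 12.44 = 7327 J
n(Zn) = 3.41 / 65.38 = 0.05216 mol
Temperature rose, so q_rxn = −|q_surr| = -7.327 kJ
ΔH = q_rxn / n = -140.47 kJ/mol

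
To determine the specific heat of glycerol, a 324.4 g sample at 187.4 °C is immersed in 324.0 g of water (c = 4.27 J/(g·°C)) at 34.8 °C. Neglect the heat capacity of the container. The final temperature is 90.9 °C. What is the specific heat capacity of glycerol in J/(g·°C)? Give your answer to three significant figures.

c = 2.48 J/(g·°C)

q_gained = (324.0 × 4.27) × (90.9 − 34.8) = 77610 J
q_lost = 324.4 × c × (187.4 − 90.9) = 31304.6 c
Set equal: c = 77610 / 31304.6 = 2.48 J/(g·°C)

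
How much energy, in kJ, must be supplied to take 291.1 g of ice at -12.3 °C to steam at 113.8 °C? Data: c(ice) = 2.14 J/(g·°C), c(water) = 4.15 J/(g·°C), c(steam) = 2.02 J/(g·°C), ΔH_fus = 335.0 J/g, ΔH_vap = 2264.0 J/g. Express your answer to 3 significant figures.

q1 (heat ice -12.3→0.0 °C): 291.1 × 2.14 × 12.3 = 7662 J
q2 (melt at 0 °C): 291.1 × 335.0 = 97519 J
q3 (heat water 0.0→100.0 °C): 291.1 × 4.15 × 100.0 = 120807 J
q4 (vaporize at 100 °C): 291.1 × 2264.0 = 659050 J
q5 (heat steam 100.0→113.8 °C): 291.1 × 2.02 × 13.8 = 8115 J
Total: 7662 + 97519 + 120807 + 659050 + 8115 = 893153 J = 893 kJ

q = 893 kJ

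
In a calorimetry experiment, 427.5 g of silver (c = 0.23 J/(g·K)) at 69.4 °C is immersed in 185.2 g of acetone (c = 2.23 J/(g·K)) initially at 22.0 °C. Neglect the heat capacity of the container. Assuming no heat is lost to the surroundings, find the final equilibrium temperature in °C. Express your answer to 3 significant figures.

T_f = 31.1 °C

Heat lost by silver = heat gained by acetone.
(427.5)(0.23)(69.4 − T) = (185.2)(2.23)(T − 22.0)
98.325 (69.4 − T) = 412.996 (T − 22.0)
6823.8 − 98.325 T = 412.996 T − 9085.9
15909.7 = 511.321 T
T = 31.11 °C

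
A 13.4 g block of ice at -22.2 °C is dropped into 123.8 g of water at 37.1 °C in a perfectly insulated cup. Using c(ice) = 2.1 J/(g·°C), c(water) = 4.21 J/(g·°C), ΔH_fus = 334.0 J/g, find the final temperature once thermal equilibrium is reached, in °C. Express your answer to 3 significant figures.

T_f = 24.6 °C

Heat to bring ice to 0 °C and melt it: q₁ = 13.4×2.1×22.2 + 13.4×334.0 = 5100.3 J
Heat the water can supply cooling to 0 °C: 123.8×4.21×37.1 = 19336.4 J > q₁, so all ice melts.
Energy balance: 123.8×4.21×(37.1 − T) = 5100.3 + 13.4×4.21×(T − 0)
521.198(37.1 − T) = 5100.3 + 56.414 T
19336.4 − 5100.3 = 577.612 T
T = 14236.1 / 577.612 = 24.646 °C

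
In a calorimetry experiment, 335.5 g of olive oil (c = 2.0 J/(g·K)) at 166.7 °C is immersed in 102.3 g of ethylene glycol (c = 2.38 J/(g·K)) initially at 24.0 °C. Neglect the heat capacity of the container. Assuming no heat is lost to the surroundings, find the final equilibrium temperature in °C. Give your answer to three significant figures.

T_f = 129 °C

Heat lost by olive oil = heat gained by ethylene glycol.
(335.5)(2.0)(166.7 − T) = (102.3)(2.38)(T − 24.0)
671 (166.7 − T) = 243.474 (T − 24.0)
111860 − 671 T = 243.474 T − 5843.4
117703.4 = 914.474 T
T = 128.7 °C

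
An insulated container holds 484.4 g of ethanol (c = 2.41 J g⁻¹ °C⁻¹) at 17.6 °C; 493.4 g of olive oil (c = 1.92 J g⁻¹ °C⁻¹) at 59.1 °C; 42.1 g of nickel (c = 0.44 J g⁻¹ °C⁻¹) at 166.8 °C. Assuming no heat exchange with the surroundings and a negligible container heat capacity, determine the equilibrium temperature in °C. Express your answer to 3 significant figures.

T_f = 37.3 °C

Σ mᵢcᵢ(T − Tᵢ) = 0  ⇒  T = Σ mᵢcᵢTᵢ / Σ mᵢcᵢ
Σ mᵢcᵢ = 484.4×2.41 + 493.4×1.92 + 42.1×0.44 = 2133.256
Σ mᵢcᵢTᵢ = 1167.404×17.6 + 947.328×59.1 + 18.524×166.8 = 79623
T = 79623 / 2133.256 = 37.32 °C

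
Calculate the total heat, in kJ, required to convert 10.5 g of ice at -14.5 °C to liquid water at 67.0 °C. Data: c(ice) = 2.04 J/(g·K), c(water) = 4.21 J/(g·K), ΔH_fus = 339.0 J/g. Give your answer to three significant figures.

q = 6.83 kJ

q1 (heat ice -14.5→0.0 °C): 10.5 × 2.04 × 14.5 = 311 J
q2 (melt at 0 °C): 10.5 × 339.0 = 3560 J
q3 (heat water 0.0→67.0 °C): 10.5 × 4.21 × 67.0 = 2962 J
Total: 311 + 3560 + 2962 = 6833 J = 6.83 kJ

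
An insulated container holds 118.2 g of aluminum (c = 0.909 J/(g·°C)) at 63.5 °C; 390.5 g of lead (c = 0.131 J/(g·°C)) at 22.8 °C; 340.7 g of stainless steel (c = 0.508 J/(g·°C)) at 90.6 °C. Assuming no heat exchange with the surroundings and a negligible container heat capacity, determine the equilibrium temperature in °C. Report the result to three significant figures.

Σ mᵢcᵢ(T − Tᵢ) = 0  ⇒  T = Σ mᵢcᵢTᵢ / Σ mᵢcᵢ
Σ mᵢcᵢ = 118.2×0.909 + 390.5×0.131 + 340.7×0.508 = 331.6749
Σ mᵢcᵢTᵢ = 107.4438×63.5 + 51.1555×22.8 + 173.0756×90.6 = 23670
T = 23670 / 331.6749 = 71.37 °C

T_f = 71.4 °C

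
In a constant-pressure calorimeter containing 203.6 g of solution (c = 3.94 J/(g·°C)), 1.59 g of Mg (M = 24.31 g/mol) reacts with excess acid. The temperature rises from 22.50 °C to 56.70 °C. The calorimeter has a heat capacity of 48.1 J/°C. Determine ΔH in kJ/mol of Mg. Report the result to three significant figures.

ΔH = -445 kJ/mol

|ΔT| = |56.70 − 22.50| = 34.20 °C
|q_surr| = (203.6 × 3.94 + 48.1) × 34.20 = 850.284 × 34.20 = 29080 J
n(Mg) = 1.59 / 24.31 = 0.06541 mol
Temperature rose, so q_rxn = −|q_surr| = -29.08 kJ
ΔH = q_rxn / n = -444.6 kJ/mol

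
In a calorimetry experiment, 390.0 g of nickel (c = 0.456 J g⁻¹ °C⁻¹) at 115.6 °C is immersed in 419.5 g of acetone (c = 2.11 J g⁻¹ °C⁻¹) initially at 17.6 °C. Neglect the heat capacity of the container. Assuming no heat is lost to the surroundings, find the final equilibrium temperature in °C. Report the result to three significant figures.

Heat lost by nickel = heat gained by acetone.
(390.0)(0.456)(115.6 − T) = (419.5)(2.11)(T − 17.6)
177.84 (115.6 − T) = 885.145 (T − 17.6)
20558 − 177.84 T = 885.145 T − 15579
36137 = 1062.985 T
T = 34.00 °C

T_f = 34.0 °C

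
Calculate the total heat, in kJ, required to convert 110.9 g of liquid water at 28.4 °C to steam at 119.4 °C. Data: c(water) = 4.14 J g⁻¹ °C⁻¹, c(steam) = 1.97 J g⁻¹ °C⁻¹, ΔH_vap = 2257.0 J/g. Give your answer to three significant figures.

q1 (heat water 28.4→100.0 °C): 110.9 × 4.14 × 71.6 = 32873 J
q2 (vaporize at 100 °C): 110.9 × 2257.0 = 250301 J
q3 (heat steam 100.0→119.4 °C): 110.9 × 1.97 × 19.4 = 4238 J
Total: 32873 + 250301 + 4238 = 287412 J = 287 kJ

q = 287 kJ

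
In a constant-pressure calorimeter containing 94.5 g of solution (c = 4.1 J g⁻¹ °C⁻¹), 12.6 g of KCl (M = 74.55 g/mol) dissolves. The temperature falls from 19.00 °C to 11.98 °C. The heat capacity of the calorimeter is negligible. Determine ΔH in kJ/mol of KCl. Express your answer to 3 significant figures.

ΔH = 16.1 kJ/mol

|ΔT| = |11.98 − 19.00| = 7.02 °C
|q_surr| = (94.5 × 4.1) × 7.02 = 387.45 × 7.02 = 2720 J
n(KCl) = 12.6 / 74.55 = 0.1690 mol
Temperature fell, so q_rxn = +|q_surr| = 2.720 kJ
ΔH = q_rxn / n = 16.09 kJ/mol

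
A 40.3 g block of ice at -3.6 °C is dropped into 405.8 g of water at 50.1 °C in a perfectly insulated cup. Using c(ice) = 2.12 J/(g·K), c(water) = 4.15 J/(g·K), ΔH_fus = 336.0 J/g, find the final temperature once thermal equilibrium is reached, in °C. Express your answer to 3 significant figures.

Heat to bring ice to 0 °C and melt it: q₁ = 40.3×2.12×3.6 + 40.3×336.0 = 13848 J
Heat the water can supply cooling to 0 °C: 405.8×4.15×50.1 = 84371.9 J > q₁, so all ice melts.
Energy balance: 405.8×4.15×(50.1 − T) = 13848 + 40.3×4.15×(T − 0)
1684.07(50.1 − T) = 13848 + 167.245 T
84371.9 − 13848 = 1851.315 T
T = 70523.9 / 1851.315 = 38.09 °C

T_f = 38.1 °C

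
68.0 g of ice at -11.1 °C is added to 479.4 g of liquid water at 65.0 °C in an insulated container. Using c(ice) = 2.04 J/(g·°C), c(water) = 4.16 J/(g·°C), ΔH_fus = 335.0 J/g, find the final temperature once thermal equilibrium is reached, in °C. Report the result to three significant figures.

Heat to bring ice to 0 °C and melt it: q₁ = 68.0×2.04×11.1 + 68.0×335.0 = 24320 J
Heat the water can supply cooling to 0 °C: 479.4×4.16×65.0 = 129630 J > q₁, so all ice melts.
Energy balance: 479.4×4.16×(65.0 − T) = 24320 + 68.0×4.16×(T − 0)
1994.304(65.0 − T) = 24320 + 282.88 T
129630 − 24320 = 2277.184 T
T = 105310 / 2277.184 = 46.246 °C

T_f = 46.2 °C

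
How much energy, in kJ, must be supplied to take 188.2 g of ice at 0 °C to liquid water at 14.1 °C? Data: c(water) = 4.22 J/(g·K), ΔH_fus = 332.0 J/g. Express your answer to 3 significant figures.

q1 (melt at 0 °C): 188.2 × 332.0 = 62482 J
q2 (heat water 0.0→14.1 °C): 188.2 × 4.22 × 14.1 = 11198 J
Total: 62482 + 11198 = 73680 J = 73.7 kJ

q = 73.7 kJ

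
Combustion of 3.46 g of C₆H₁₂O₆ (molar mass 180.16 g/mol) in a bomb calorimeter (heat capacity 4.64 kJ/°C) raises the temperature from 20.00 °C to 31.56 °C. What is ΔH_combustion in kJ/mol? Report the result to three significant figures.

ΔH = -2790 kJ/mol

ΔT = 31.56 − 20.00 = 11.56 °C
q_cal = C_cal × ΔT = 4.64 × 11.56 = 53.6384 kJ
n = 3.46 / 180.16 = 0.01921 mol
q_rxn = −q_cal = -53.6384 kJ
ΔH = -53.6384 / 0.01921 = -2792 kJ/mol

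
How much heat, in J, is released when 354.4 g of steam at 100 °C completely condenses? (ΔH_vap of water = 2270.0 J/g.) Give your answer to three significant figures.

q = 804000 J

q = m × ΔH_vap = 354.4 × 2270.0 = 804490 J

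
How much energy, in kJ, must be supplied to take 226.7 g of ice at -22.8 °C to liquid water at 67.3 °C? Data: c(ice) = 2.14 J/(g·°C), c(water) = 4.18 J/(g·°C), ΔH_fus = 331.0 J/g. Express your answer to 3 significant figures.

q1 (heat ice -22.8→0.0 °C): 226.7 × 2.14 × 22.8 = 11061 J
q2 (melt at 0 °C): 226.7 × 331.0 = 75038 J
q3 (heat water 0.0→67.3 °C): 226.7 × 4.18 × 67.3 = 63774 J
Total: 11061 + 75038 + 63774 = 149873 J = 150 kJ

q = 150 kJ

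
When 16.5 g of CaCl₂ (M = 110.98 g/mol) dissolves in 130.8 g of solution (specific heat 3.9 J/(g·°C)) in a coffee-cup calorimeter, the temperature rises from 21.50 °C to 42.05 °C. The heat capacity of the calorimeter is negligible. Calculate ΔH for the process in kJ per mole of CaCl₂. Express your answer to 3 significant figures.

|ΔT| = |42.05 − 21.50| = 20.55 °C
|q_surr| = (130.8 × 3.9) × 20.55 = 510.12 × 20.55 = 10480 J
n(CaCl₂) = 16.5 / 110.98 = 0.1487 mol
Temperature rose, so q_rxn = −|q_surr| = -10.48 kJ
ΔH = q_rxn / n = -70.48 kJ/mol

ΔH = -70.5 kJ/mol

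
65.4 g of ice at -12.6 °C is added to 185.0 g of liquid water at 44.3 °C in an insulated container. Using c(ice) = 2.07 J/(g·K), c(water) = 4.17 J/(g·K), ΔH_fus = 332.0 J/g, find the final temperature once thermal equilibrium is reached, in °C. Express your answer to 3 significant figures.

T_f = 10.3 °C

Heat to bring ice to 0 °C and melt it: q₁ = 65.4×2.07×12.6 + 65.4×332.0 = 23419 J
Heat the water can supply cooling to 0 °C: 185.0×4.17×44.3 = 34175.2 J > q₁, so all ice melts.
Energy balance: 185.0×4.17×(44.3 − T) = 23419 + 65.4×4.17×(T − 0)
771.45(44.3 − T) = 23419 + 272.718 T
34175.2 − 23419 = 1044.168 T
T = 10756.2 / 1044.168 = 10.30 °C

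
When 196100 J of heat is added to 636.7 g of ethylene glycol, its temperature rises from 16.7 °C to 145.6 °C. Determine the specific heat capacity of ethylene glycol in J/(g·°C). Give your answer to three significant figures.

c = 2.39 J/(g·°C)

c = q / (m ΔT) = 196100 / (636.7 × 128.9)
c = 196100 / 82070.63 = 2.39 J/(g·°C)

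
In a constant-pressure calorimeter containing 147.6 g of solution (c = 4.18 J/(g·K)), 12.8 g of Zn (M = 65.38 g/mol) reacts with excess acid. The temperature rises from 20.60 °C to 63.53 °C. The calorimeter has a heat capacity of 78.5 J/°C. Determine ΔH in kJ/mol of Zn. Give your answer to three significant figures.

|ΔT| = |63.53 − 20.60| = 42.93 °C
|q_surr| = (147.6 × 4.18 + 78.5) × 42.93 = 695.468 × 42.93 = 29860 J
n(Zn) = 12.8 / 65.38 = 0.1958 mol
Temperature rose, so q_rxn = −|q_surr| = -29.86 kJ
ΔH = q_rxn / n = -152.5 kJ/mol

ΔH = -153 kJ/mol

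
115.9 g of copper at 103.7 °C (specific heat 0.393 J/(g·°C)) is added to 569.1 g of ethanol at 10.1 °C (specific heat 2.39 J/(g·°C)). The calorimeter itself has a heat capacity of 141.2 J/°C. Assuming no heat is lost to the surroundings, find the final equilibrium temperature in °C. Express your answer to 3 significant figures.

Heat lost by copper = heat gained by ethanol + calorimeter.
(115.9)(0.393)(103.7 − T) = [(569.1)(2.39) + 141.2](T − 10.1)
45.5487 (103.7 − T) = 1501.349 (T − 10.1)
4723.4 − 45.5487 T = 1501.349 T − 15164
19887.4 = 1546.8977 T
T = 12.86 °C

T_f = 12.9 °C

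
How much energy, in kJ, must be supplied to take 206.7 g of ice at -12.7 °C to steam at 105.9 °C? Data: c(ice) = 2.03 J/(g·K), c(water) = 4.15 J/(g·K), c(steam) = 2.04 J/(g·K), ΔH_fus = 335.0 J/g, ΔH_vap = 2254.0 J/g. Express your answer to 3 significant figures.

q = 629 kJ

q1 (heat ice -12.7→0.0 °C): 206.7 × 2.03 × 12.7 = 5329 J
q2 (melt at 0 °C): 206.7 × 335.0 = 69245 J
q3 (heat water 0.0→100.0 °C): 206.7 × 4.15 × 100.0 = 85781 J
q4 (vaporize at 100 °C): 206.7 × 2254.0 = 465902 J
q5 (heat steam 100.0→105.9 °C): 206.7 × 2.04 × 5.9 = 2488 J
Total: 5329 + 69245 + 85781 + 465902 + 2488 = 628745 J = 629 kJ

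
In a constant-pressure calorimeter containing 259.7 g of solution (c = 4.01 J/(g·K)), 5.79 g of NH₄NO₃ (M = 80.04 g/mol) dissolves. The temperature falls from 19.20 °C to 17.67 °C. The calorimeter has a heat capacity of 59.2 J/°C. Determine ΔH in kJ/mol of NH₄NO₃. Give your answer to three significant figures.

|ΔT| = |17.67 − 19.20| = 1.53 °C
|q_surr| = (259.7 × 4.01 + 59.2) × 1.53 = 1100.597 × 1.53 = 1684 J
n(NH₄NO₃) = 5.79 / 80.04 = 0.07234 mol
Temperature fell, so q_rxn = +|q_surr| = 1.684 kJ
ΔH = q_rxn / n = 23.28 kJ/mol

ΔH = 23.3 kJ/mol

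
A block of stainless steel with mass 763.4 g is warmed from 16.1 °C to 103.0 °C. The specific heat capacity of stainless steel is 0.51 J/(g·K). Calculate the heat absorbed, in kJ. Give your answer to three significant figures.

q = 33.8 kJ

q = m c ΔT = 763.4 × 0.51 × (103.0 − 16.1)
q = 763.4 × 0.51 × 86.9 = 33830 J = 33.8 kJ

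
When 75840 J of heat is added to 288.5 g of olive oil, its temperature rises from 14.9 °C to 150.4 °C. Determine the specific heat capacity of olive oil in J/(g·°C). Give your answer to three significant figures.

c = q / (m ΔT) = 75840 / (288.5 × 135.5)
c = 75840 / 39091.75 = 1.94 J/(g·°C)

c = 1.94 J/(g·°C)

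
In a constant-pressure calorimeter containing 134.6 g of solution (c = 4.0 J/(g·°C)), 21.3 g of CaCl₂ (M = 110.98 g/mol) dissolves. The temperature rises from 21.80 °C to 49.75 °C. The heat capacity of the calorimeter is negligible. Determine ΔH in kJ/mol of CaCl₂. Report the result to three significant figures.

|ΔT| = |49.75 − 21.80| = 27.95 °C
|q_surr| = (134.6 × 4.0) × 27.95 = 538.4 × 27.95 = 15050 J
n(CaCl₂) = 21.3 / 110.98 = 0.1919 mol
Temperature rose, so q_rxn = −|q_surr| = -15.05 kJ
ΔH = q_rxn / n = -78.43 kJ/mol

ΔH = -78.4 kJ/mol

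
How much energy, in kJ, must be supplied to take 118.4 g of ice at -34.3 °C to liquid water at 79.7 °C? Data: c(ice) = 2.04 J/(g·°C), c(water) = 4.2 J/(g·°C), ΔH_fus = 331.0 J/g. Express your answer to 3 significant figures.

q = 87.1 kJ

q1 (heat ice -34.3→0.0 °C): 118.4 × 2.04 × 34.3 = 8285 J
q2 (melt at 0 °C): 118.4 × 331.0 = 39190 J
q3 (heat water 0.0→79.7 °C): 118.4 × 4.2 × 79.7 = 39633 J
Total: 8285 + 39190 + 39633 = 87108 J = 87.1 kJ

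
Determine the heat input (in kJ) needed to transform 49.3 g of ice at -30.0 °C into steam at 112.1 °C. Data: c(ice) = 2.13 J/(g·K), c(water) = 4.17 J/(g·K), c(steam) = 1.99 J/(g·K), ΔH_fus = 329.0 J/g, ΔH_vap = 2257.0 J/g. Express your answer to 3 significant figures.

q = 152 kJ

q1 (heat ice -30.0→0.0 °C): 49.3 × 2.13 × 30.0 = 3150 J
q2 (melt at 0 °C): 49.3 × 329.0 = 16220 J
q3 (heat water 0.0→100.0 °C): 49.3 × 4.17 × 100.0 = 20558 J
q4 (vaporize at 100 °C): 49.3 × 2257.0 = 111270 J
q5 (heat steam 100.0→112.1 °C): 49.3 × 1.99 × 12.1 = 1187 J
Total: 3150 + 16220 + 20558 + 111270 + 1187 = 152385 J = 152 kJ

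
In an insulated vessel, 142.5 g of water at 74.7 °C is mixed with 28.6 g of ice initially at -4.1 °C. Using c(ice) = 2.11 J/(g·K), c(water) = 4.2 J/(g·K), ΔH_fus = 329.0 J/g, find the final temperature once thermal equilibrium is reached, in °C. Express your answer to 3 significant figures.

T_f = 48.8 °C

Heat to bring ice to 0 °C and melt it: q₁ = 28.6×2.11×4.1 + 28.6×329.0 = 9656.8 J
Heat the water can supply cooling to 0 °C: 142.5×4.2×74.7 = 44708.0 J > q₁, so all ice melts.
Energy balance: 142.5×4.2×(74.7 − T) = 9656.8 + 28.6×4.2×(T − 0)
598.5(74.7 − T) = 9656.8 + 120.12 T
44708.0 − 9656.8 = 718.62 T
T = 35051.2 / 718.62 = 48.78 °C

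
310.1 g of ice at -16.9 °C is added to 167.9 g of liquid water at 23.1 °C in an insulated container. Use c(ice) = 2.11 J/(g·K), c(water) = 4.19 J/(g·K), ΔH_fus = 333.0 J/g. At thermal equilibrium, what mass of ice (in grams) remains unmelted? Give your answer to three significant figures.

Heat to warm all ice to 0 °C: 310.1×2.11×16.9 = 11058 J
Heat released by water cooling to 0 °C: 167.9×4.19×23.1 = 16251 J
16251 J < 11058 + 310.1×333.0 = 114321.3 J, so not all ice melts; final T = 0 °C.
Heat left for melting: 16251 − 11058 = 5193 J
Mass melted = 5193 / 333.0 = 15.59 g
Ice remaining = 310.1 − 15.59 = 294.51 g

m_ice remaining = 295 g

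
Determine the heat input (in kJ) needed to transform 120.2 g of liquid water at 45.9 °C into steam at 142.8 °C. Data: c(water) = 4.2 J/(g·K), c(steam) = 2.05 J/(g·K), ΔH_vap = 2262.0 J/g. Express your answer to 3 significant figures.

q1 (heat water 45.9→100.0 °C): 120.2 × 4.2 × 54.1 = 27312 J
q2 (vaporize at 100 °C): 120.2 × 2262.0 = 271892 J
q3 (heat steam 100.0→142.8 °C): 120.2 × 2.05 × 42.8 = 10546 J
Total: 27312 + 271892 + 10546 = 309750 J = 310 kJ

q = 310 kJ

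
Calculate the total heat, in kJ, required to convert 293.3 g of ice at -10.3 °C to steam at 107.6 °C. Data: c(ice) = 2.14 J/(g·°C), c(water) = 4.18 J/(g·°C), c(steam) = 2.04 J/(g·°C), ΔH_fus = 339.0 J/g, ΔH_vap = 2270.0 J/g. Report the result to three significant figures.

q = 899 kJ

q1 (heat ice -10.3→0.0 °C): 293.3 × 2.14 × 10.3 = 6465 J
q2 (melt at 0 °C): 293.3 × 339.0 = 99429 J
q3 (heat water 0.0→100.0 °C): 293.3 × 4.18 × 100.0 = 122599 J
q4 (vaporize at 100 °C): 293.3 × 2270.0 = 665791 J
q5 (heat steam 100.0→107.6 °C): 293.3 × 2.04 × 7.6 = 4547 J
Total: 6465 + 99429 + 122599 + 665791 + 4547 = 898831 J = 899 kJ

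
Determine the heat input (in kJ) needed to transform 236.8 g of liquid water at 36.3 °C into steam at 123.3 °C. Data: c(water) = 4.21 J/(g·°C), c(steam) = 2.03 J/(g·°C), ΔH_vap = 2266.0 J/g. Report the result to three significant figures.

q = 611 kJ

q1 (heat water 36.3→100.0 °C): 236.8 × 4.21 × 63.7 = 63504 J
q2 (vaporize at 100 °C): 236.8 × 2266.0 = 536589 J
q3 (heat steam 100.0→123.3 °C): 236.8 × 2.03 × 23.3 = 11200 J
Total: 63504 + 536589 + 11200 = 611293 J = 611 kJ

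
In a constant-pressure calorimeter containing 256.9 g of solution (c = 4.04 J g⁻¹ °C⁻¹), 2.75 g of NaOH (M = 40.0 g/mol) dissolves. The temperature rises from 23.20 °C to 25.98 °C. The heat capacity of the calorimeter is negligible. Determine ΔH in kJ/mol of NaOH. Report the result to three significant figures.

|ΔT| = |25.98 − 23.20| = 2.78 °C
|q_surr| = (256.9 × 4.04) × 2.78 = 1037.876 × 2.78 = 2885 J
n(NaOH) = 2.75 / 40.0 = 0.06875 mol
Temperature rose, so q_rxn = −|q_surr| = -2.885 kJ
ΔH = q_rxn / n = -41.96 kJ/mol

ΔH = -42.0 kJ/mol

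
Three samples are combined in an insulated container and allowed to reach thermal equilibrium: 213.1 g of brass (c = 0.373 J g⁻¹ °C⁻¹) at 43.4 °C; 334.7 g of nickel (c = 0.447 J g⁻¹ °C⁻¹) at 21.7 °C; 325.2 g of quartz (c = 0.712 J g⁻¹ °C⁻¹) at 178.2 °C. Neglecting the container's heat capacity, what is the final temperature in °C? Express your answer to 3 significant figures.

Σ mᵢcᵢ(T − Tᵢ) = 0  ⇒  T = Σ mᵢcᵢTᵢ / Σ mᵢcᵢ
Σ mᵢcᵢ = 213.1×0.373 + 334.7×0.447 + 325.2×0.712 = 460.6396
Σ mᵢcᵢTᵢ = 79.4863×43.4 + 149.6109×21.7 + 231.5424×178.2 = 47957
T = 47957 / 460.6396 = 104.1 °C

T_f = 104 °C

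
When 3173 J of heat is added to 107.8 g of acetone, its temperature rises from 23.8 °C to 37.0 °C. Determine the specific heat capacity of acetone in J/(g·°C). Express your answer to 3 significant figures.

c = 2.23 J/(g·°C)

c = q / (m ΔT) = 3173 / (107.8 × 13.2)
c = 3173 / 1422.96 = 2.23 J/(g·°C)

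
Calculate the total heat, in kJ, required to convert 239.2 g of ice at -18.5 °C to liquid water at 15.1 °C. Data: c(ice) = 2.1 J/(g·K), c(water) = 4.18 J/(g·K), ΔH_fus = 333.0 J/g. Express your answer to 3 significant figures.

q = 104 kJ

q1 (heat ice -18.5→0.0 °C): 239.2 × 2.1 × 18.5 = 9293 J
q2 (melt at 0 °C): 239.2 × 333.0 = 79654 J
q3 (heat water 0.0→15.1 °C): 239.2 × 4.18 × 15.1 = 15098 J
Total: 9293 + 79654 + 15098 = 104045 J = 104 kJ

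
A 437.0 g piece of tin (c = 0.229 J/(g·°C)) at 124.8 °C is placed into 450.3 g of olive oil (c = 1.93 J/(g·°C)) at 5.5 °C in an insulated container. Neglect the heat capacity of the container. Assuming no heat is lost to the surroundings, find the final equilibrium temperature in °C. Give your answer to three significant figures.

T_f = 17.8 °C

Heat lost by tin = heat gained by olive oil.
(437.0)(0.229)(124.8 − T) = (450.3)(1.93)(T − 5.5)
100.073 (124.8 − T) = 869.079 (T − 5.5)
12489 − 100.073 T = 869.079 T − 4779.9
17268.9 = 969.152 T
T = 17.82 °C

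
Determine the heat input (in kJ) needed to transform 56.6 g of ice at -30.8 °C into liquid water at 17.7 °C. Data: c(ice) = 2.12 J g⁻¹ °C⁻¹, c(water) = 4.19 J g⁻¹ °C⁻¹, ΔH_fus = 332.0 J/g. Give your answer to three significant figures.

q = 26.7 kJ

q1 (heat ice -30.8→0.0 °C): 56.6 × 2.12 × 30.8 = 3696 J
q2 (melt at 0 °C): 56.6 × 332.0 = 18791 J
q3 (heat water 0.0→17.7 °C): 56.6 × 4.19 × 17.7 = 4198 J
Total: 3696 + 18791 + 4198 = 26685 J = 26.7 kJ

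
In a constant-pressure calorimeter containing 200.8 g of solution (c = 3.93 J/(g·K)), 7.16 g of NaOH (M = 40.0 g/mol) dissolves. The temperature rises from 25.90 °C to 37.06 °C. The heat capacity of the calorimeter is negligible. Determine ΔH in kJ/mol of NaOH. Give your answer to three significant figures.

|ΔT| = |37.06 − 25.90| = 11.16 °C
|q_surr| = (200.8 × 3.93) × 11.16 = 789.144 × 11.16 = 8807 J
n(NaOH) = 7.16 / 40.0 = 0.1790 mol
Temperature rose, so q_rxn = −|q_surr| = -8.807 kJ
ΔH = q_rxn / n = -49.20 kJ/mol

ΔH = -49.2 kJ/mol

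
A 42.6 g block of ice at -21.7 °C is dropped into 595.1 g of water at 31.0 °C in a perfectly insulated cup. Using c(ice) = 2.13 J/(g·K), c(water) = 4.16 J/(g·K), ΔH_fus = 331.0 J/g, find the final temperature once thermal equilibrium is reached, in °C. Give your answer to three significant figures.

Heat to bring ice to 0 °C and melt it: q₁ = 42.6×2.13×21.7 + 42.6×331.0 = 16070 J
Heat the water can supply cooling to 0 °C: 595.1×4.16×31.0 = 76744.1 J > q₁, so all ice melts.
Energy balance: 595.1×4.16×(31.0 − T) = 16070 + 42.6×4.16×(T − 0)
2475.616(31.0 − T) = 16070 + 177.216 T
76744.1 − 16070 = 2652.832 T
T = 60674.1 / 2652.832 = 22.87 °C

T_f = 22.9 °C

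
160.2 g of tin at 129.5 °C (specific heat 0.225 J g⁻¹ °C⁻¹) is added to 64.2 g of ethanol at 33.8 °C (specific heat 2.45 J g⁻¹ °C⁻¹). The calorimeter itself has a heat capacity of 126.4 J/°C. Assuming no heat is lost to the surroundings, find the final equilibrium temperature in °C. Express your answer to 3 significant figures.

T_f = 44.6 °C

Heat lost by tin = heat gained by ethanol + calorimeter.
(160.2)(0.225)(129.5 − T) = [(64.2)(2.45) + 126.4](T − 33.8)
36.045 (129.5 − T) = 283.69 (T − 33.8)
4667.8 − 36.045 T = 283.69 T − 9588.7
14256.5 = 319.735 T
T = 44.59 °C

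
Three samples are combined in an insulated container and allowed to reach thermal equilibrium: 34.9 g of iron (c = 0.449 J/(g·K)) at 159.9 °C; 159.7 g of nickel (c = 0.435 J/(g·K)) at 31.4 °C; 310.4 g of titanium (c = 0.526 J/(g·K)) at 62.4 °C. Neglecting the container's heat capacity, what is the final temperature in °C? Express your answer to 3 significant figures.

T_f = 59.9 °C

Σ mᵢcᵢ(T − Tᵢ) = 0  ⇒  T = Σ mᵢcᵢTᵢ / Σ mᵢcᵢ
Σ mᵢcᵢ = 34.9×0.449 + 159.7×0.435 + 310.4×0.526 = 248.4100
Σ mᵢcᵢTᵢ = 15.6701×159.9 + 69.4695×31.4 + 163.2704×62.4 = 14875
T = 14875 / 248.4100 = 59.88 °C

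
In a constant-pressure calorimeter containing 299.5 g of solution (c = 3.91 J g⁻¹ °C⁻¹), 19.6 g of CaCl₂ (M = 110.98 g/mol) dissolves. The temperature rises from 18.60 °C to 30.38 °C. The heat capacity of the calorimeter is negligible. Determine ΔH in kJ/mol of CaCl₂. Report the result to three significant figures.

ΔH = -78.1 kJ/mol

|ΔT| = |30.38 − 18.60| = 11.78 °C
|q_surr| = (299.5 × 3.91) × 11.78 = 1171.045 × 11.78 = 13790 J
n(CaCl₂) = 19.6 / 110.98 = 0.1766 mol
Temperature rose, so q_rxn = −|q_surr| = -13.79 kJ
ΔH = q_rxn / n = -78.09 kJ/mol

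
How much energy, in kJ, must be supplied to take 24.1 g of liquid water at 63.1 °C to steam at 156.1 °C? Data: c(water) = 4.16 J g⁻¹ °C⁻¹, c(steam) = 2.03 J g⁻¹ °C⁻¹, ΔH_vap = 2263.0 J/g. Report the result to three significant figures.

q1 (heat water 63.1→100.0 °C): 24.1 × 4.16 × 36.9 = 3699 J
q2 (vaporize at 100 °C): 24.1 × 2263.0 = 54538 J
q3 (heat steam 100.0→156.1 °C): 24.1 × 2.03 × 56.1 = 2745 J
Total: 3699 + 54538 + 2745 = 60982 J = 61.0 kJ

q = 61.0 kJ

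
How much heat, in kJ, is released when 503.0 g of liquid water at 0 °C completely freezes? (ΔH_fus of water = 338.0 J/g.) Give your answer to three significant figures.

q = 170 kJ

q = m × ΔH_fus = 503.0 × 338.0 = 170000 J = 170 kJ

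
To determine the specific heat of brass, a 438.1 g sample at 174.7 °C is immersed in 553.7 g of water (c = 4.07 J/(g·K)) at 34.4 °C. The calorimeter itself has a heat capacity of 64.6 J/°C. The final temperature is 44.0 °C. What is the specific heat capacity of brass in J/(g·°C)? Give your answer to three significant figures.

q_gained = (553.7 × 4.07 + 64.6) × (44.0 − 34.4) = 22250 J
q_lost = 438.1 × c × (174.7 − 44.0) = 57259.67 c
Set equal: c = 22250 / 57259.67 = 0.389 J/(g·°C)

c = 0.389 J/(g·°C)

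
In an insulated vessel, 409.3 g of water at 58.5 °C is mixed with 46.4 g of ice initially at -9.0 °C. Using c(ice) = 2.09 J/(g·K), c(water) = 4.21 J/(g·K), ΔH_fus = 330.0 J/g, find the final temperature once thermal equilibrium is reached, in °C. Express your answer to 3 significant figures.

Heat to bring ice to 0 °C and melt it: q₁ = 46.4×2.09×9.0 + 46.4×330.0 = 16185 J
Heat the water can supply cooling to 0 °C: 409.3×4.21×58.5 = 100804 J > q₁, so all ice melts.
Energy balance: 409.3×4.21×(58.5 − T) = 16185 + 46.4×4.21×(T − 0)
1723.153(58.5 − T) = 16185 + 195.344 T
100804 − 16185 = 1918.497 T
T = 84619 / 1918.497 = 44.11 °C

T_f = 44.1 °C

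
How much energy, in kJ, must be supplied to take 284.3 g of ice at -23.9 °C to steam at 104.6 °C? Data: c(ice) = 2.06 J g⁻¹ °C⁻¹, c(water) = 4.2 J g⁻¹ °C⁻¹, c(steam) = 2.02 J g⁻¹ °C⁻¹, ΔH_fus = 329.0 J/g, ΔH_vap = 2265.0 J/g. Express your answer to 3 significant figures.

q1 (heat ice -23.9→0.0 °C): 284.3 × 2.06 × 23.9 = 13997 J
q2 (melt at 0 °C): 284.3 × 329.0 = 93535 J
q3 (heat water 0.0→100.0 °C): 284.3 × 4.2 × 100.0 = 119406 J
q4 (vaporize at 100 °C): 284.3 × 2265.0 = 643940 J
q5 (heat steam 100.0→104.6 °C): 284.3 × 2.02 × 4.6 = 2642 J
Total: 13997 + 93535 + 119406 + 643940 + 2642 = 873520 J = 874 kJ

q = 874 kJ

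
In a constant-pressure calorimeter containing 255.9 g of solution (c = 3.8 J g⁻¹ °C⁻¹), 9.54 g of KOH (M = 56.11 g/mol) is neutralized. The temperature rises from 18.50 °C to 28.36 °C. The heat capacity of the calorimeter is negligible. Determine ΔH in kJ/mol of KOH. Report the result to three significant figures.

ΔH = -56.4 kJ/mol

|ΔT| = |28.36 − 18.50| = 9.86 °C
|q_surr| = (255.9 × 3.8) × 9.86 = 972.42 × 9.86 = 9588 J
n(KOH) = 9.54 / 56.11 = 0.1700 mol
Temperature rose, so q_rxn = −|q_surr| = -9.588 kJ
ΔH = q_rxn / n = -56.40 kJ/mol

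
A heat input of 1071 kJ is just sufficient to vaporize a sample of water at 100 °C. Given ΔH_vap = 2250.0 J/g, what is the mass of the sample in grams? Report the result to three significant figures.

m = 476 g

m = q / ΔH_vap = 1071000 J / 2250.0 J/g = 476 g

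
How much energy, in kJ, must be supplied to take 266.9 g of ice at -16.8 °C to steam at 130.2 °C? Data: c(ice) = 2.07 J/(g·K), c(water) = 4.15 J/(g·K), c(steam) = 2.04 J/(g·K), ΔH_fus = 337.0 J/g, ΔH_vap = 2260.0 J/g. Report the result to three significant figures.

q = 830 kJ

q1 (heat ice -16.8→0.0 °C): 266.9 × 2.07 × 16.8 = 9282 J
q2 (melt at 0 °C): 266.9 × 337.0 = 89945 J
q3 (heat water 0.0→100.0 °C): 266.9 × 4.15 × 100.0 = 110764 J
q4 (vaporize at 100 °C): 266.9 × 2260.0 = 603194 J
q5 (heat steam 100.0→130.2 °C): 266.9 × 2.04 × 30.2 = 16443 J
Total: 9282 + 89945 + 110764 + 603194 + 16443 = 829628 J = 830 kJ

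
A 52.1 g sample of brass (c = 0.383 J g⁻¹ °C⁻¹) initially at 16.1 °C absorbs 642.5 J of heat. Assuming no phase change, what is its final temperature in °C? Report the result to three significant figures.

T_f = 48.3 °C

ΔT = q / (m c) = 642.5 / (52.1 × 0.383) = 32.20 °C
T_f = 16.1 + 32.20 = 48.30 °C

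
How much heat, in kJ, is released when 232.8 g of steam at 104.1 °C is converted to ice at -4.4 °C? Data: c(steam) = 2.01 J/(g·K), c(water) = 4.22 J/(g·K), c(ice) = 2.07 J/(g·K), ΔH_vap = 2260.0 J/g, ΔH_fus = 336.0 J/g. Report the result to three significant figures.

q = 707 kJ

q1 (cool steam 104.1→100 °C): 232.8 × 2.01 × 4.1 = 1919 J
q2 (condense at 100 °C): 232.8 × 2260.0 = 526128 J
q3 (cool water 100→0 °C): 232.8 × 4.22 × 100.0 = 98242 J
q4 (freeze at 0 °C): 232.8 × 336.0 = 78221 J
q5 (cool ice 0→-4.4 °C): 232.8 × 2.07 × 4.4 = 2120 J
Total: 1919 + 526128 + 98242 + 78221 + 2120 = 706630 J = 707 kJ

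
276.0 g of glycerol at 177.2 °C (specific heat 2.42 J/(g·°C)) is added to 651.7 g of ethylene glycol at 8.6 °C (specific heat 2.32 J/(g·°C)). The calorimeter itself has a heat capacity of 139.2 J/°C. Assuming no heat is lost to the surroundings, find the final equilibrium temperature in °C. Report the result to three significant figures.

T_f = 57.2 °C

Heat lost by glycerol = heat gained by ethylene glycol + calorimeter.
(276.0)(2.42)(177.2 − T) = [(651.7)(2.32) + 139.2](T − 8.6)
667.92 (177.2 − T) = 1651.144 (T − 8.6)
118360 − 667.92 T = 1651.144 T − 14200
132560 = 2319.064 T
T = 57.16 °C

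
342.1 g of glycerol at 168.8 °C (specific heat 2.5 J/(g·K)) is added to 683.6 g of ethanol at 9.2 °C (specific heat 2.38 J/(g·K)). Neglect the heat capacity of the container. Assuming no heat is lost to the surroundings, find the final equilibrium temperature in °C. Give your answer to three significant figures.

Heat lost by glycerol = heat gained by ethanol.
(342.1)(2.5)(168.8 − T) = (683.6)(2.38)(T − 9.2)
855.25 (168.8 − T) = 1626.968 (T − 9.2)
144370 − 855.25 T = 1626.968 T − 14968
159338 = 2482.218 T
T = 64.19 °C

T_f = 64.2 °C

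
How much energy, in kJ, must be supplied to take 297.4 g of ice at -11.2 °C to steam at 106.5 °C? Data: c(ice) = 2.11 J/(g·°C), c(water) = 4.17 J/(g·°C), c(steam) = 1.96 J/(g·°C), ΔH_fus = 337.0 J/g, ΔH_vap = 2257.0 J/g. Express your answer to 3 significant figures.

q = 906 kJ

q1 (heat ice -11.2→0.0 °C): 297.4 × 2.11 × 11.2 = 7028 J
q2 (melt at 0 °C): 297.4 × 337.0 = 100224 J
q3 (heat water 0.0→100.0 °C): 297.4 × 4.17 × 100.0 = 124016 J
q4 (vaporize at 100 °C): 297.4 × 2257.0 = 671232 J
q5 (heat steam 100.0→106.5 °C): 297.4 × 1.96 × 6.5 = 3789 J
Total: 7028 + 100224 + 124016 + 671232 + 3789 = 906289 J = 906 kJ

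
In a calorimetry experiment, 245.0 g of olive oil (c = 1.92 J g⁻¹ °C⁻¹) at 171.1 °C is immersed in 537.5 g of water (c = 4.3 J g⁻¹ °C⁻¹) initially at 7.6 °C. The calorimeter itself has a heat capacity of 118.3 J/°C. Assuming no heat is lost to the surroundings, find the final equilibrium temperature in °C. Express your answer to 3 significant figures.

T_f = 34.1 °C

Heat lost by olive oil = heat gained by water + calorimeter.
(245.0)(1.92)(171.1 − T) = [(537.5)(4.3) + 118.3](T − 7.6)
470.4 (171.1 − T) = 2429.55 (T − 7.6)
80485 − 470.4 T = 2429.55 T − 18465
98950 = 2899.95 T
T = 34.12 °C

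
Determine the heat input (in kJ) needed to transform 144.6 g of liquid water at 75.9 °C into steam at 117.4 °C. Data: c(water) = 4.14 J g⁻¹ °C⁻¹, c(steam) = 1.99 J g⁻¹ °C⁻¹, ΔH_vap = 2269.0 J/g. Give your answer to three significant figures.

q1 (heat water 75.9→100.0 °C): 144.6 × 4.14 × 24.1 = 14427 J
q2 (vaporize at 100 °C): 144.6 × 2269.0 = 328097 J
q3 (heat steam 100.0→117.4 °C): 144.6 × 1.99 × 17.4 = 5007 J
Total: 14427 + 328097 + 5007 = 347531 J = 348 kJ

q = 348 kJ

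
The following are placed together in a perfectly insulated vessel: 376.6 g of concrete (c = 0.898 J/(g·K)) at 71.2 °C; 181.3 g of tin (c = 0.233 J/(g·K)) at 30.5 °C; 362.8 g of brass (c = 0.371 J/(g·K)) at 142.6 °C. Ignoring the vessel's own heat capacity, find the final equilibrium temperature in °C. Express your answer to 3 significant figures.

T_f = 86.5 °C

Σ mᵢcᵢ(T − Tᵢ) = 0  ⇒  T = Σ mᵢcᵢTᵢ / Σ mᵢcᵢ
Σ mᵢcᵢ = 376.6×0.898 + 181.3×0.233 + 362.8×0.371 = 515.0285
Σ mᵢcᵢTᵢ = 338.1868×71.2 + 42.2429×30.5 + 134.5988×142.6 = 44561
T = 44561 / 515.0285 = 86.52 °C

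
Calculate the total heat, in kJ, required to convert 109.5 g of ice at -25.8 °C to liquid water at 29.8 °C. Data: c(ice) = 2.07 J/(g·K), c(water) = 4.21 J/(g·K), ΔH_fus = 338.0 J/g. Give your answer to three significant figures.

q = 56.6 kJ

q1 (heat ice -25.8→0.0 °C): 109.5 × 2.07 × 25.8 = 5848 J
q2 (melt at 0 °C): 109.5 × 338.0 = 37011 J
q3 (heat water 0.0→29.8 °C): 109.5 × 4.21 × 29.8 = 13738 J
Total: 5848 + 37011 + 13738 = 56597 J = 56.6 kJ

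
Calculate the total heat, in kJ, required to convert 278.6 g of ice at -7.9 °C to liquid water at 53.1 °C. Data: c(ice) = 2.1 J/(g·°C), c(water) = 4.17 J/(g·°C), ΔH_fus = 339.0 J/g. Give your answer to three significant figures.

q1 (heat ice -7.9→0.0 °C): 278.6 × 2.1 × 7.9 = 4622 J
q2 (melt at 0 °C): 278.6 × 339.0 = 94445 J
q3 (heat water 0.0→53.1 °C): 278.6 × 4.17 × 53.1 = 61690 J
Total: 4622 + 94445 + 61690 = 160757 J = 161 kJ

q = 161 kJ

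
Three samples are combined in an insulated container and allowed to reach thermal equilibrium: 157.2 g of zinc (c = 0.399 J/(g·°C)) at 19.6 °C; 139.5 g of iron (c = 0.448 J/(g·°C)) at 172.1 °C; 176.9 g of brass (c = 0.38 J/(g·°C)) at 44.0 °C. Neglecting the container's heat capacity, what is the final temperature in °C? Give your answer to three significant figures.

Σ mᵢcᵢ(T − Tᵢ) = 0  ⇒  T = Σ mᵢcᵢTᵢ / Σ mᵢcᵢ
Σ mᵢcᵢ = 157.2×0.399 + 139.5×0.448 + 176.9×0.38 = 192.4408
Σ mᵢcᵢTᵢ = 62.7228×19.6 + 62.496×172.1 + 67.222×44.0 = 14943
T = 14943 / 192.4408 = 77.6499 °C

T_f = 77.6 °C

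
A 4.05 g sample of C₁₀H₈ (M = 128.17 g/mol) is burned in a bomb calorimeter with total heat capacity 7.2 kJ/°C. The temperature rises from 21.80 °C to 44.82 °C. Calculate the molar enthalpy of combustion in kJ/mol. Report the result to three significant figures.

ΔT = 44.82 − 21.80 = 23.02 °C
q_cal = C_cal × ΔT = 7.2 × 23.02 = 165.744 kJ
n = 4.05 / 128.17 = 0.03160 mol
q_rxn = −q_cal = -165.744 kJ
ΔH = -165.744 / 0.03160 = -5245 kJ/mol

ΔH = -5250 kJ/mol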